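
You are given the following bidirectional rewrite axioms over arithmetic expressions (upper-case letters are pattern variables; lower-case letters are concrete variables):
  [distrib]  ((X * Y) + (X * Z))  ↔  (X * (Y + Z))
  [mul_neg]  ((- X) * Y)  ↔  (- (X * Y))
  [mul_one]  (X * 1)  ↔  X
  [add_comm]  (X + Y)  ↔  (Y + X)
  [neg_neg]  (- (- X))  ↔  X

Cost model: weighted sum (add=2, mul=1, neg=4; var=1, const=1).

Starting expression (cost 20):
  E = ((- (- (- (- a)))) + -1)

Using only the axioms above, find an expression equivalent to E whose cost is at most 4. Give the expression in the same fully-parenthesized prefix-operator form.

(a + -1)   [cost 4]

1. [neg_neg →] (- (- (- (- a))))  →  (- (- a));  E = ((- (- a)) + -1)
2. [neg_neg →] (- (- a))  →  a;  cost 4 ≤ 4, done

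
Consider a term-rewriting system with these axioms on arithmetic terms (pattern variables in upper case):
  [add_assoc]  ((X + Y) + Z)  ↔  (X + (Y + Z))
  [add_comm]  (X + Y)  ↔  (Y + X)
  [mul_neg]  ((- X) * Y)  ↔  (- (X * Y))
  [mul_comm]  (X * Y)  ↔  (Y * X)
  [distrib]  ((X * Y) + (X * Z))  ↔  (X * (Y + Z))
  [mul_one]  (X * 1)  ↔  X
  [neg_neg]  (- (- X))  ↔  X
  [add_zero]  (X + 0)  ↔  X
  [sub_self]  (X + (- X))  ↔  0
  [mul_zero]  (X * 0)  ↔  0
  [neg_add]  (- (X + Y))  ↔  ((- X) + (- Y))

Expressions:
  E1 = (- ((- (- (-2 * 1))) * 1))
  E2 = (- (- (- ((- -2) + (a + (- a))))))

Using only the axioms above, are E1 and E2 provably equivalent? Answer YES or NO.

NO

The axioms are sound identities: if E1 ↔* E2 then E1 and E2 evaluate identically under any assignment.
Under a=0: E1 evaluates to 2, E2 to -2. Distinct ⇒ no rewrite sequence connects them.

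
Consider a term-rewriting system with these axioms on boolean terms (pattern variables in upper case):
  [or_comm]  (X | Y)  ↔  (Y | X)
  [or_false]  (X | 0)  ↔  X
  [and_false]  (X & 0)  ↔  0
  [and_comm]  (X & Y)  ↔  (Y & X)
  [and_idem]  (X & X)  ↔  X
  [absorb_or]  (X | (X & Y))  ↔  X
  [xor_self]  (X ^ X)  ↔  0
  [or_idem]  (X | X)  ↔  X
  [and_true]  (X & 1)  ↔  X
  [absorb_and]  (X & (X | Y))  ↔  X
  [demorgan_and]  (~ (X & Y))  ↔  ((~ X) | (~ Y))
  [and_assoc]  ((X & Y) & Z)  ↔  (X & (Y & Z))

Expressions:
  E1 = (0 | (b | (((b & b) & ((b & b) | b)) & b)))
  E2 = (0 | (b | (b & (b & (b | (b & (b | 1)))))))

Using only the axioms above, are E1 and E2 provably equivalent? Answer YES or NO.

YES

(1) ((b & b) & ((b & b) | b))  =[absorb_and →]=  (b & b)    ⊢ (0 | (b | ((b & b) & b)))
(2) (b & b)  =[and_idem →]=  b    ⊢ (0 | (b | (b & b)))
(3) b  =[absorb_and ←]=  (b & (b | b))    ⊢ (0 | (b | (b & (b & (b | b)))))
(4) b  =[absorb_and ←]=  (b & (b | 1))    ⊢ E2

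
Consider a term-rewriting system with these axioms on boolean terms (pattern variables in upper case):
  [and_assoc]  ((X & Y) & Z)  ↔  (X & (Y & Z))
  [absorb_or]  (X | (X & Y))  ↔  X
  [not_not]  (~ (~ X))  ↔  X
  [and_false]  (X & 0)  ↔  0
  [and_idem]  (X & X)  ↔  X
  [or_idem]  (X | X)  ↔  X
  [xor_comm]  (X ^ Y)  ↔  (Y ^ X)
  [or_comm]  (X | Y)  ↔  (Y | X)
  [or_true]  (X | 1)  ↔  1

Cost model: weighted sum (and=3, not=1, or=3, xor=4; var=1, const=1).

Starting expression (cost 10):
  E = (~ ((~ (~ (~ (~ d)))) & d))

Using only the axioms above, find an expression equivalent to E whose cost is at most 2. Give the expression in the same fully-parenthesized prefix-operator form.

1. [not_not →] (~ (~ (~ d)))  →  (~ d);  E = (~ ((~ (~ d)) & d))
2. [not_not →] (~ (~ d))  →  d;  E = (~ (d & d))
3. [and_idem →] (d & d)  →  d;  cost 2 ≤ 2, done

(~ d)   [cost 2]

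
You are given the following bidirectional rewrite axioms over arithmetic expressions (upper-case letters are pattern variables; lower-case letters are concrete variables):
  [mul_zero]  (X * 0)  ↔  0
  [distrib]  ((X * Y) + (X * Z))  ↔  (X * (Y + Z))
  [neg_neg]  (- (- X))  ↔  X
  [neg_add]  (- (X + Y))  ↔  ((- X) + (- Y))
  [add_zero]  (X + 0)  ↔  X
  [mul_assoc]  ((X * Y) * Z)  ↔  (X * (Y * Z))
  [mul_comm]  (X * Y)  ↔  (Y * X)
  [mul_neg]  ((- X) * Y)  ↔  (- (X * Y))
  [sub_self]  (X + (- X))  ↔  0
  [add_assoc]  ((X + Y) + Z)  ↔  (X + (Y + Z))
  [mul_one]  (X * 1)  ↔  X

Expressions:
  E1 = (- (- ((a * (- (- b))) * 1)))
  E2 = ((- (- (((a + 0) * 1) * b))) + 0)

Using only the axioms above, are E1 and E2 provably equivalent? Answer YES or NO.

(1) ((a * (- (- b))) * 1)  =[mul_one →]=  (a * (- (- b)))    ⊢ (- (- (a * (- (- b)))))
(2) (- (- b))  =[neg_neg →]=  b    ⊢ (- (- (a * b)))
(3) (- (- (a * b)))  =[neg_neg →]=  (a * b)
(4) a  =[mul_one ←]=  (a * 1)    ⊢ ((a * 1) * b)
(5) a  =[add_zero ←]=  (a + 0)    ⊢ (((a + 0) * 1) * b)
(6) (((a + 0) * 1) * b)  =[add_zero ←]=  ((((a + 0) * 1) * b) + 0)
(7) (((a + 0) * 1) * b)  =[neg_neg ←]=  (- (- (((a + 0) * 1) * b)))    ⊢ E2

YES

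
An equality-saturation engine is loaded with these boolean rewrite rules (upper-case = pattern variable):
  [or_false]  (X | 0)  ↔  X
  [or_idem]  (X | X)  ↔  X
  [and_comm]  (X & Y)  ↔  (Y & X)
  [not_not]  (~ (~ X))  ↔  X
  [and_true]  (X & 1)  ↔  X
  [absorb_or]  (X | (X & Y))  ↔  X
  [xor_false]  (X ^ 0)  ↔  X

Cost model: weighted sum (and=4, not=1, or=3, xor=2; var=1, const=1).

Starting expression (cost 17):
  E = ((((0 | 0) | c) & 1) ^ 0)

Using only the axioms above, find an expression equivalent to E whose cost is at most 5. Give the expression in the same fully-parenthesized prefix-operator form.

(0 | c)   [cost 5]

1. [or_idem →] (0 | 0)  →  0;  E = (((0 | c) & 1) ^ 0)
2. [and_true →] ((0 | c) & 1)  →  (0 | c);  E = ((0 | c) ^ 0)
3. [xor_false →] ((0 | c) ^ 0)  →  (0 | c);  cost 5 ≤ 5, done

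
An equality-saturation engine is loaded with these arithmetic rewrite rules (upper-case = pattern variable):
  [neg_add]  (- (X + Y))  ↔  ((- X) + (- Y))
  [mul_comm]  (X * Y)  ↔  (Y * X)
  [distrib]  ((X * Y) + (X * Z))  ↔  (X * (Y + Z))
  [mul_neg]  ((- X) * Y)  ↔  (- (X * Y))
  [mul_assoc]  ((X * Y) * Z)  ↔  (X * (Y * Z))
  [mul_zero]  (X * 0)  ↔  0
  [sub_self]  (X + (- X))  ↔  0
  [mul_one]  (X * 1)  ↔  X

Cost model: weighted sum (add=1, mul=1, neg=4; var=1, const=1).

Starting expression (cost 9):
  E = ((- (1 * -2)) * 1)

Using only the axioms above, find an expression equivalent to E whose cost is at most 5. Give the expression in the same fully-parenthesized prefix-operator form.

(- -2)   [cost 5]

1. [mul_one →] ((- (1 * -2)) * 1)  →  (- (1 * -2))
2. [mul_comm →] (1 * -2)  →  (-2 * 1);  E = (- (-2 * 1))
3. [mul_one →] (-2 * 1)  →  -2;  cost 5 ≤ 5, done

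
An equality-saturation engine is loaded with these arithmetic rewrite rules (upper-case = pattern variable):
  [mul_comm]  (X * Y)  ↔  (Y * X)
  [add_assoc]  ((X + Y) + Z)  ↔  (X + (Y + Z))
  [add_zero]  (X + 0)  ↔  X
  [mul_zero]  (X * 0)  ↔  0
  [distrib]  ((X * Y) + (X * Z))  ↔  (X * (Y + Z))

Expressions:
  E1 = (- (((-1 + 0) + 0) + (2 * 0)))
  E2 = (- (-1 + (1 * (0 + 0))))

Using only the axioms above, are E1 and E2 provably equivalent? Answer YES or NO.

(1) (-1 + 0)  =[add_zero →]=  -1    ⊢ (- ((-1 + 0) + (2 * 0)))
(2) (-1 + 0)  =[add_zero →]=  -1    ⊢ (- (-1 + (2 * 0)))
(3) (2 * 0)  =[mul_zero →]=  0    ⊢ (- (-1 + 0))
(4) 0  =[mul_zero ←]=  (1 * 0)    ⊢ (- (-1 + (1 * 0)))
(5) 0  =[add_zero ←]=  (0 + 0)    ⊢ E2

YES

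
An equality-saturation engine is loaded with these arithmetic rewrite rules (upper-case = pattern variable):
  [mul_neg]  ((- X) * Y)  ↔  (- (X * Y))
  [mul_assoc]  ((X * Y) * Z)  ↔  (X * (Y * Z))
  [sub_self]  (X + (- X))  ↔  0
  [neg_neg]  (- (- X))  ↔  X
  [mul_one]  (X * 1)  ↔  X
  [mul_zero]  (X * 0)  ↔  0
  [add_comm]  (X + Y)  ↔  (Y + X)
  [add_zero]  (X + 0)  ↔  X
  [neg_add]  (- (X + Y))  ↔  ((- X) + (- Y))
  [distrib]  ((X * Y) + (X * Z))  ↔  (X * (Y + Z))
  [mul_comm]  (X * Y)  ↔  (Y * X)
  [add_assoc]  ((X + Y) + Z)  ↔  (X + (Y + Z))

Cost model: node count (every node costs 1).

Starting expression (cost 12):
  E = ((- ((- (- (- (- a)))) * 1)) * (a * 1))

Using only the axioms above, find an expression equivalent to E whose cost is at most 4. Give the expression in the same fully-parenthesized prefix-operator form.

1. [neg_neg →] (- (- (- (- a))))  →  (- (- a));  E = ((- ((- (- a)) * 1)) * (a * 1))
2. [mul_one →] (a * 1)  →  a;  E = ((- ((- (- a)) * 1)) * a)
3. [mul_comm →] ((- ((- (- a)) * 1)) * a)  →  (a * (- ((- (- a)) * 1)))
4. [mul_one →] ((- (- a)) * 1)  →  (- (- a));  E = (a * (- (- (- a))))
5. [neg_neg →] (- (- (- a)))  →  (- a);  cost 4 ≤ 4, done

(a * (- a))   [cost 4]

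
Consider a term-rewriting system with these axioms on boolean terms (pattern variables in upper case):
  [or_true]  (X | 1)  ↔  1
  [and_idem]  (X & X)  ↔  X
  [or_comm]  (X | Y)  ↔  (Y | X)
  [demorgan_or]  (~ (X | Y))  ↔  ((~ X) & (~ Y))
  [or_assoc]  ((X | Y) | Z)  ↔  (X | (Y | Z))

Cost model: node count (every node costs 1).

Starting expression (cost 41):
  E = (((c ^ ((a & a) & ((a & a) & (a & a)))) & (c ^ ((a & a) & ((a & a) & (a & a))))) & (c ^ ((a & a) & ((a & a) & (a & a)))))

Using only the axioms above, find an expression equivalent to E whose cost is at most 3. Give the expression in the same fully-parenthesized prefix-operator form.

(c ^ a)   [cost 3]

(1) ((c ^ ((a & a) & ((a & a) & (a & a)))) & (c ^ ((a & a) & ((a & a) & (a & a)))))  =[and_idem →]=  (c ^ ((a & a) & ((a & a) & (a & a))))    ⊢ ((c ^ ((a & a) & ((a & a) & (a & a)))) & (c ^ ((a & a) & ((a & a) & (a & a)))))
(2) ((c ^ ((a & a) & ((a & a) & (a & a)))) & (c ^ ((a & a) & ((a & a) & (a & a)))))  =[and_idem →]=  (c ^ ((a & a) & ((a & a) & (a & a))))
(3) ((a & a) & (a & a))  =[and_idem →]=  (a & a)    ⊢ (c ^ ((a & a) & (a & a)))
(4) ((a & a) & (a & a))  =[and_idem →]=  (a & a)    ⊢ (c ^ (a & a))
(5) (a & a)  =[and_idem →]=  a    ⊢ cost 3, within 3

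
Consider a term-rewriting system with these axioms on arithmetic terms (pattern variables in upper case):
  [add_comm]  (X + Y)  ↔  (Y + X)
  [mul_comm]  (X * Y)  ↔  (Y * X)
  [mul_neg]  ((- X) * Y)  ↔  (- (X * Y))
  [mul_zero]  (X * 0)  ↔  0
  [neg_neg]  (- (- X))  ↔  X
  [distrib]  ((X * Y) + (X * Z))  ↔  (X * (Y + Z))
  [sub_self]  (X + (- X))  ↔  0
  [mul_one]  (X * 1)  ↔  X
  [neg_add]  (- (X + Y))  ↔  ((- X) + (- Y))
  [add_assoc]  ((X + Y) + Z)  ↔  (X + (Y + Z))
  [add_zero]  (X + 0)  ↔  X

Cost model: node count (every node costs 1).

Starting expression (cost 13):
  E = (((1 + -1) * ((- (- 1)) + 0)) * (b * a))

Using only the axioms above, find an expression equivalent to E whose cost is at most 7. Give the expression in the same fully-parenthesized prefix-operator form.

step 1: neg_neg (→) rewrites (- (- 1)) into 1, now (((1 + -1) * (1 + 0)) * (b * a))
step 2: add_zero (→) rewrites (1 + 0) into 1, now (((1 + -1) * 1) * (b * a))
step 3: mul_one (→) rewrites ((1 + -1) * 1) into (1 + -1), reaching cost 7 (bound 7)

((1 + -1) * (b * a))   [cost 7]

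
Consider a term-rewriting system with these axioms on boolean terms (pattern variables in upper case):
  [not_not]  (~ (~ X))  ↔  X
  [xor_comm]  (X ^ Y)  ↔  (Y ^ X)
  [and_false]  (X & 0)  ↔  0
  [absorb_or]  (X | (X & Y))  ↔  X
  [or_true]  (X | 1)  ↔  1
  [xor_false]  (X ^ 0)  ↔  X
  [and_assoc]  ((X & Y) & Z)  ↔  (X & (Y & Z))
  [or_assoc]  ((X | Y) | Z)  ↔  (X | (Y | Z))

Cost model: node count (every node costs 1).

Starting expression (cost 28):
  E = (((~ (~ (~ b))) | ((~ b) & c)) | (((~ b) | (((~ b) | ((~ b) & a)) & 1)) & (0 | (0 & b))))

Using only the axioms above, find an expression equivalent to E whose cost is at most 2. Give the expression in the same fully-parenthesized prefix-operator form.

1. [absorb_or →] ((~ b) | ((~ b) & a))  →  (~ b);  E = (((~ (~ (~ b))) | ((~ b) & c)) | (((~ b) | ((~ b) & 1)) & (0 | (0 & b))))
2. [absorb_or →] (0 | (0 & b))  →  0;  E = (((~ (~ (~ b))) | ((~ b) & c)) | (((~ b) | ((~ b) & 1)) & 0))
3. [absorb_or →] ((~ b) | ((~ b) & 1))  →  (~ b);  E = (((~ (~ (~ b))) | ((~ b) & c)) | ((~ b) & 0))
4. [not_not →] (~ (~ b))  →  b;  E = (((~ b) | ((~ b) & c)) | ((~ b) & 0))
5. [absorb_or →] ((~ b) | ((~ b) & c))  →  (~ b);  E = ((~ b) | ((~ b) & 0))
6. [absorb_or →] ((~ b) | ((~ b) & 0))  →  (~ b);  cost 2 ≤ 2, done

(~ b)   [cost 2]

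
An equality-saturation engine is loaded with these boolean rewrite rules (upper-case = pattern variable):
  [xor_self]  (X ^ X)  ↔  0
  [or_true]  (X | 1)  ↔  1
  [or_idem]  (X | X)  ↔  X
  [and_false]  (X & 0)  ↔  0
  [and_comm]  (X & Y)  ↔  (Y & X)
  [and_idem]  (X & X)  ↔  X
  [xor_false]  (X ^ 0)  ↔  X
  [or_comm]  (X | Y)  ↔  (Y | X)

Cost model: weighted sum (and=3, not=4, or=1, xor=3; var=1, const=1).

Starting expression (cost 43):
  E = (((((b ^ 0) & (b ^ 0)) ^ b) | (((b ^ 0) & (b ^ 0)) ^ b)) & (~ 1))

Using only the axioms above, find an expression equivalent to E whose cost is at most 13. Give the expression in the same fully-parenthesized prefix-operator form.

((b ^ b) & (~ 1))   [cost 13]

1. [or_idem →] ((((b ^ 0) & (b ^ 0)) ^ b) | (((b ^ 0) & (b ^ 0)) ^ b))  →  (((b ^ 0) & (b ^ 0)) ^ b);  E = ((((b ^ 0) & (b ^ 0)) ^ b) & (~ 1))
2. [and_idem →] ((b ^ 0) & (b ^ 0))  →  (b ^ 0);  E = (((b ^ 0) ^ b) & (~ 1))
3. [xor_false →] (b ^ 0)  →  b;  cost 13 ≤ 13, done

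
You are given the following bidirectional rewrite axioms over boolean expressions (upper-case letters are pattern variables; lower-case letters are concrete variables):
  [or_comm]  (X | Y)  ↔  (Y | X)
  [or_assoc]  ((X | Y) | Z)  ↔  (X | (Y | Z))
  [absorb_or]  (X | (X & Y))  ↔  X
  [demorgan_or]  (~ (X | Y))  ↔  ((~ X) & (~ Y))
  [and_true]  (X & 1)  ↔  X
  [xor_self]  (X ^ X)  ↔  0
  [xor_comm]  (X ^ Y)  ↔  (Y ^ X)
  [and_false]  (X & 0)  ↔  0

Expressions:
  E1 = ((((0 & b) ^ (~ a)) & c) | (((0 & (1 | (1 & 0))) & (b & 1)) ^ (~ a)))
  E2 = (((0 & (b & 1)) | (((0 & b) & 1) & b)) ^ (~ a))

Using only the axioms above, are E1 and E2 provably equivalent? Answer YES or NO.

YES

(1) (1 | (1 & 0))  =[absorb_or →]=  1    ⊢ ((((0 & b) ^ (~ a)) & c) | (((0 & 1) & (b & 1)) ^ (~ a)))
(2) (0 & 1)  =[and_true →]=  0    ⊢ ((((0 & b) ^ (~ a)) & c) | ((0 & (b & 1)) ^ (~ a)))
(3) (b & 1)  =[and_true →]=  b    ⊢ ((((0 & b) ^ (~ a)) & c) | ((0 & b) ^ (~ a)))
(4) ((((0 & b) ^ (~ a)) & c) | ((0 & b) ^ (~ a)))  =[or_comm →]=  (((0 & b) ^ (~ a)) | (((0 & b) ^ (~ a)) & c))
(5) (((0 & b) ^ (~ a)) | (((0 & b) ^ (~ a)) & c))  =[absorb_or →]=  ((0 & b) ^ (~ a))
(6) (0 & b)  =[absorb_or ←]=  ((0 & b) | ((0 & b) & b))    ⊢ (((0 & b) | ((0 & b) & b)) ^ (~ a))
(7) b  =[and_true ←]=  (b & 1)    ⊢ (((0 & (b & 1)) | ((0 & b) & b)) ^ (~ a))
(8) (0 & b)  =[and_true ←]=  ((0 & b) & 1)    ⊢ E2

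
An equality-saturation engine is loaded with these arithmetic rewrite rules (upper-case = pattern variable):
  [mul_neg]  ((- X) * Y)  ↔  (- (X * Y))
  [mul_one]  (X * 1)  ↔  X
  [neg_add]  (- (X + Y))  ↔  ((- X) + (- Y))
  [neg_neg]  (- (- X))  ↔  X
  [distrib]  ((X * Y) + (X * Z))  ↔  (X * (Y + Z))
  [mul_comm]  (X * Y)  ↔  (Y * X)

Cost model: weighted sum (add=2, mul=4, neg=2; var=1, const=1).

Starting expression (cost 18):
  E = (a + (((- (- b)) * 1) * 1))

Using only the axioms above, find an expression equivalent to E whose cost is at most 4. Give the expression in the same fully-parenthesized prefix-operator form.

(1) (- (- b))  =[neg_neg →]=  b    ⊢ (a + ((b * 1) * 1))
(2) ((b * 1) * 1)  =[mul_one →]=  (b * 1)    ⊢ (a + (b * 1))
(3) (b * 1)  =[mul_one →]=  b    ⊢ cost 4, within 4

(a + b)   [cost 4]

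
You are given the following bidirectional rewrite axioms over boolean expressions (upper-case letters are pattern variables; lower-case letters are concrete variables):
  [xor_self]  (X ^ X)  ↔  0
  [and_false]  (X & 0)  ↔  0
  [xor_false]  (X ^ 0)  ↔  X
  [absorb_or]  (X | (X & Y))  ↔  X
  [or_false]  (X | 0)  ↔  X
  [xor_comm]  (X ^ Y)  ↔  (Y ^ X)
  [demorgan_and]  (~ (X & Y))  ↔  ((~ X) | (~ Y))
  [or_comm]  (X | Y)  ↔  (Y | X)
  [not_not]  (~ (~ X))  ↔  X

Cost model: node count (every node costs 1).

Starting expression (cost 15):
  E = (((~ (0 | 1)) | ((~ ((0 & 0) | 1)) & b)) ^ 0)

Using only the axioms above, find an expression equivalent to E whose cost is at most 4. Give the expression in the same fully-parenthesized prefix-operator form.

1. [xor_false →] (((~ (0 | 1)) | ((~ ((0 & 0) | 1)) & b)) ^ 0)  →  ((~ (0 | 1)) | ((~ ((0 & 0) | 1)) & b))
2. [and_false →] (0 & 0)  →  0;  E = ((~ (0 | 1)) | ((~ (0 | 1)) & b))
3. [absorb_or →] ((~ (0 | 1)) | ((~ (0 | 1)) & b))  →  (~ (0 | 1));  cost 4 ≤ 4, done

(~ (0 | 1))   [cost 4]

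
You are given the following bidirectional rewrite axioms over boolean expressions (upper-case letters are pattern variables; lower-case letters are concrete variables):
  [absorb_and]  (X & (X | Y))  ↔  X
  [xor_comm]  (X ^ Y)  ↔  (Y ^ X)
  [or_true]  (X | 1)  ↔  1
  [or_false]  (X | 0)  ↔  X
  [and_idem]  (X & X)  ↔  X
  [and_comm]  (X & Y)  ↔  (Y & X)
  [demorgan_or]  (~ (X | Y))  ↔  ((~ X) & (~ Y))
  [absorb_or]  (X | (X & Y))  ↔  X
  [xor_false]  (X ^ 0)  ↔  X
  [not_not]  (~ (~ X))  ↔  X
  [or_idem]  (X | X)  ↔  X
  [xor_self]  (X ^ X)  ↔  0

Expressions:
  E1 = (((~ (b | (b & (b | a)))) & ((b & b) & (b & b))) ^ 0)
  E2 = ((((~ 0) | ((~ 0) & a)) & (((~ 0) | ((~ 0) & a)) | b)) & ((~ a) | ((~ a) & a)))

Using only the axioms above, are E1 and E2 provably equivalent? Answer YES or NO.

The axioms are sound identities: if E1 ↔* E2 then E1 and E2 evaluate identically under any assignment.
Under a=0, b=0: E1 evaluates to 0, E2 to 1. Distinct ⇒ no rewrite sequence connects them.

NO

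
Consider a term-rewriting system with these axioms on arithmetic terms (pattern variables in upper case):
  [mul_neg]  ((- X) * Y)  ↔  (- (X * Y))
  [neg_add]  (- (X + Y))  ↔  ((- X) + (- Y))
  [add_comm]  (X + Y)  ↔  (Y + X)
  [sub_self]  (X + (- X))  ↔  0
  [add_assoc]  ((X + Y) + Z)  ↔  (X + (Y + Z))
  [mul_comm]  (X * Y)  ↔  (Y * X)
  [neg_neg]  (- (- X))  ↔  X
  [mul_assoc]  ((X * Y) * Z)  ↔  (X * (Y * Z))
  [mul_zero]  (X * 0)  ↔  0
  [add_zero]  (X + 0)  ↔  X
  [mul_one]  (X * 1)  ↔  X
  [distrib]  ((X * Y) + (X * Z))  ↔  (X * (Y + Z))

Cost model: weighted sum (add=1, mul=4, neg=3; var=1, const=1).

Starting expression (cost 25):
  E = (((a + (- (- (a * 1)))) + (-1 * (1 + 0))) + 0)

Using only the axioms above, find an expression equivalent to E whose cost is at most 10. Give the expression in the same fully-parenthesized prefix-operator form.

step 1: add_zero (→) rewrites (((a + (- (- (a * 1)))) + (-1 * (1 + 0))) + 0) into ((a + (- (- (a * 1)))) + (-1 * (1 + 0)))
step 2: add_zero (→) rewrites (1 + 0) into 1, now ((a + (- (- (a * 1)))) + (-1 * 1))
step 3: neg_neg (→) rewrites (- (- (a * 1))) into (a * 1), now ((a + (a * 1)) + (-1 * 1))
step 4: add_comm (→) rewrites (a + (a * 1)) into ((a * 1) + a), now (((a * 1) + a) + (-1 * 1))
step 5: mul_one (→) rewrites (a * 1) into a, reaching cost 10 (bound 10)

((a + a) + (-1 * 1))   [cost 10]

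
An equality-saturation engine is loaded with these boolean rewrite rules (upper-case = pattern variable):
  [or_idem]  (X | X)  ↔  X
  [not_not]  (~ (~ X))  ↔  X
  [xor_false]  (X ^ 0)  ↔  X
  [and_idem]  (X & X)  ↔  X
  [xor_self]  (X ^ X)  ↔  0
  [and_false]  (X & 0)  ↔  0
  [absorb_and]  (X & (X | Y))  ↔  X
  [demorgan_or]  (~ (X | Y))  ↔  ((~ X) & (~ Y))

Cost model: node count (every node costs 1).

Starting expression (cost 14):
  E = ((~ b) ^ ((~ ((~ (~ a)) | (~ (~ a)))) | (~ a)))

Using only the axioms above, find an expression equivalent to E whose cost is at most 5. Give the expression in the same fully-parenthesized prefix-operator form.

((~ b) ^ (~ a))   [cost 5]

(1) ((~ (~ a)) | (~ (~ a)))  =[or_idem →]=  (~ (~ a))    ⊢ ((~ b) ^ ((~ (~ (~ a))) | (~ a)))
(2) (~ (~ (~ a)))  =[not_not →]=  (~ a)    ⊢ ((~ b) ^ ((~ a) | (~ a)))
(3) ((~ a) | (~ a))  =[or_idem →]=  (~ a)    ⊢ cost 5, within 5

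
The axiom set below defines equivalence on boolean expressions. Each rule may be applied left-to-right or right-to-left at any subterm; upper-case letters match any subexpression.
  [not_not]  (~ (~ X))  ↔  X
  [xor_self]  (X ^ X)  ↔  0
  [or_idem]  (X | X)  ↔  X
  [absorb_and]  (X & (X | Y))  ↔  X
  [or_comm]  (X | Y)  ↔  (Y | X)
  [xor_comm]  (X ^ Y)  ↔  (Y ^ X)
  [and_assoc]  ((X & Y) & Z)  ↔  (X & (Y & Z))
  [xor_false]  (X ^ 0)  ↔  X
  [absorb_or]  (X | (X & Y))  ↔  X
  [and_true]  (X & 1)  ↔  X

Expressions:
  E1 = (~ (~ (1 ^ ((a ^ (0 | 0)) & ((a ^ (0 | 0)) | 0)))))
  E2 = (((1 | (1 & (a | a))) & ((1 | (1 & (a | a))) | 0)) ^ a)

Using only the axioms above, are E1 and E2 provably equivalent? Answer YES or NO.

(1) ((a ^ (0 | 0)) & ((a ^ (0 | 0)) | 0))  =[absorb_and →]=  (a ^ (0 | 0))    ⊢ (~ (~ (1 ^ (a ^ (0 | 0)))))
(2) (0 | 0)  =[or_idem →]=  0    ⊢ (~ (~ (1 ^ (a ^ 0))))
(3) (~ (~ (1 ^ (a ^ 0))))  =[not_not →]=  (1 ^ (a ^ 0))
(4) (a ^ 0)  =[xor_false →]=  a    ⊢ (1 ^ a)
(5) 1  =[absorb_or ←]=  (1 | (1 & a))    ⊢ ((1 | (1 & a)) ^ a)
(6) a  =[or_idem ←]=  (a | a)    ⊢ ((1 | (1 & (a | a))) ^ a)
(7) (1 | (1 & (a | a)))  =[absorb_and ←]=  ((1 | (1 & (a | a))) & ((1 | (1 & (a | a))) | 0))    ⊢ E2

YES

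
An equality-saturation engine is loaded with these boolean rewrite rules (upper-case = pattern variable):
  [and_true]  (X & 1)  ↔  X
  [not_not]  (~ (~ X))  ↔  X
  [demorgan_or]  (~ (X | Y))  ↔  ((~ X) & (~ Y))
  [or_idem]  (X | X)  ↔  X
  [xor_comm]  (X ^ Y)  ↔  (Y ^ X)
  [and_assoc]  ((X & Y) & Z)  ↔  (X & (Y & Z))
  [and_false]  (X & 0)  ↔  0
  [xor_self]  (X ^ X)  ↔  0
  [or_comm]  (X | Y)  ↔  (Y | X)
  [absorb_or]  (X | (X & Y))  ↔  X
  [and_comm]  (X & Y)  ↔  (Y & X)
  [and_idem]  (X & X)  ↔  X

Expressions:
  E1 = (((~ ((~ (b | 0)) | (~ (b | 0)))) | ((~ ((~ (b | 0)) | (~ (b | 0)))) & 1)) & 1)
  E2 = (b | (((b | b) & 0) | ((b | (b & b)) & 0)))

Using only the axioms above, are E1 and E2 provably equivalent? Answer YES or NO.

YES

(1) ((~ ((~ (b | 0)) | (~ (b | 0)))) | ((~ ((~ (b | 0)) | (~ (b | 0)))) & 1))  =[absorb_or →]=  (~ ((~ (b | 0)) | (~ (b | 0))))    ⊢ ((~ ((~ (b | 0)) | (~ (b | 0)))) & 1)
(2) ((~ (b | 0)) | (~ (b | 0)))  =[or_idem →]=  (~ (b | 0))    ⊢ ((~ (~ (b | 0))) & 1)
(3) ((~ (~ (b | 0))) & 1)  =[and_true →]=  (~ (~ (b | 0)))
(4) (~ (~ (b | 0)))  =[not_not →]=  (b | 0)
(5) 0  =[and_false ←]=  (b & 0)    ⊢ (b | (b & 0))
(6) (b & 0)  =[or_idem ←]=  ((b & 0) | (b & 0))    ⊢ (b | ((b & 0) | (b & 0)))
(7) b  =[or_idem ←]=  (b | b)    ⊢ (b | (((b | b) & 0) | (b & 0)))
(8) b  =[or_idem ←]=  (b | b)    ⊢ (b | (((b | b) & 0) | ((b | b) & 0)))
(9) b  =[and_idem ←]=  (b & b)    ⊢ E2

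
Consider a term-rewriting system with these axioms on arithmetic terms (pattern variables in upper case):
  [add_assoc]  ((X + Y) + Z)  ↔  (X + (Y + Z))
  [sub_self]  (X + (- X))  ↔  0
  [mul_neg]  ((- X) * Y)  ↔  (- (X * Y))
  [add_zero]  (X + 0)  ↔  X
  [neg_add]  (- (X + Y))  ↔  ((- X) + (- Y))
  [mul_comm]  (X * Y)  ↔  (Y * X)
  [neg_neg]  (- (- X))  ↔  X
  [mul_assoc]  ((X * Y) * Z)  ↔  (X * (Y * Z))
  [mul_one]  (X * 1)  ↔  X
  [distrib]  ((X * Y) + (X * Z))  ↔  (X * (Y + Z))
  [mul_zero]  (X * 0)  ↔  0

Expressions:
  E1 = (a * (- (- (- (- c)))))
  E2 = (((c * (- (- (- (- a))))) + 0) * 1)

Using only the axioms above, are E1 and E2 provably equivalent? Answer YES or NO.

1. [mul_comm →] (a * (- (- (- (- c)))))  →  ((- (- (- (- c)))) * a)
2. [neg_neg →] (- (- (- (- c))))  →  (- (- c));  E1 = ((- (- c)) * a)
3. [neg_neg →] (- (- c))  →  c;  E1 = (c * a)
4. [add_zero ←] (c * a)  →  ((c * a) + 0)
5. [neg_neg ←] a  →  (- (- a));  E1 = ((c * (- (- a))) + 0)
6. [mul_one ←] ((c * (- (- a))) + 0)  →  (((c * (- (- a))) + 0) * 1)
7. [neg_neg ←] (- (- a))  →  (- (- (- (- a))));  this is E2

YES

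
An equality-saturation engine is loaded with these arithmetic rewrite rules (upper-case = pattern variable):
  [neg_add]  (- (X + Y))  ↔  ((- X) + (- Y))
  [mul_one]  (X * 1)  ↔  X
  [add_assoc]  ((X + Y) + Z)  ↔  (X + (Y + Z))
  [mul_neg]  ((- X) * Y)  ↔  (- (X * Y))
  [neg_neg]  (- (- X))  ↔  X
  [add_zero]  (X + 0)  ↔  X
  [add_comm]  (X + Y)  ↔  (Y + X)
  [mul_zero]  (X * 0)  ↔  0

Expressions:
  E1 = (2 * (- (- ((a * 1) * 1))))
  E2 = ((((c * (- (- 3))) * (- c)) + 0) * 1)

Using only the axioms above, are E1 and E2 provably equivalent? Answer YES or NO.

NO

Every axiom is a valid identity, so a rewrite proof would force E1 and E2 to agree under every assignment.
At a=0, c=1: E1 = 0 but E2 = -3; they differ, so no derivation exists.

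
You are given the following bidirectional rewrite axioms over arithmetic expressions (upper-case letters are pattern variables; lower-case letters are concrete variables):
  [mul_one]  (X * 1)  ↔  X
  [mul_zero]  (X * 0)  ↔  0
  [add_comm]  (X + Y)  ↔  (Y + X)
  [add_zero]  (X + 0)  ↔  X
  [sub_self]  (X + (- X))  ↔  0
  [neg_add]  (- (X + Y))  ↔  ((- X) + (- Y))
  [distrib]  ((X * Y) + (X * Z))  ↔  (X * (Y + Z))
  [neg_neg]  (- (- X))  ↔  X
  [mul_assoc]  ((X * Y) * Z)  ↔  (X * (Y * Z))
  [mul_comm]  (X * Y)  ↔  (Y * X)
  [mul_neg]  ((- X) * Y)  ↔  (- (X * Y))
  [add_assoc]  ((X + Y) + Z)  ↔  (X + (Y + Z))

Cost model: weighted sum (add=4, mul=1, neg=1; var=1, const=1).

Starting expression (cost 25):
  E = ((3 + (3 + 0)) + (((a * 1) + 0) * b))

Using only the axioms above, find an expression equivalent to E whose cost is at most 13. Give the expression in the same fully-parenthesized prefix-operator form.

((3 + 3) + (a * b))   [cost 13]

(1) (a * 1)  =[mul_one →]=  a    ⊢ ((3 + (3 + 0)) + ((a + 0) * b))
(2) (3 + 0)  =[add_zero →]=  3    ⊢ ((3 + 3) + ((a + 0) * b))
(3) (a + 0)  =[add_zero →]=  a    ⊢ cost 13, within 13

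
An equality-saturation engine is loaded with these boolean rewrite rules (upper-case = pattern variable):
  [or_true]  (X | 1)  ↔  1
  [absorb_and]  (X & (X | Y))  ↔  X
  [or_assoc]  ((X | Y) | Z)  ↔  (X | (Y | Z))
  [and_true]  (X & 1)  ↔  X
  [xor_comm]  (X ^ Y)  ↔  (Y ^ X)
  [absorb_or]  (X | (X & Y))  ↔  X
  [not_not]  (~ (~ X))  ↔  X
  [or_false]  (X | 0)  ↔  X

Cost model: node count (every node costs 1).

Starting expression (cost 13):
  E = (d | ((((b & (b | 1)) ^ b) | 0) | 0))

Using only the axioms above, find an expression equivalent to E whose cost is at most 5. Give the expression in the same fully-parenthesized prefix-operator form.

(1) (b & (b | 1))  =[absorb_and →]=  b    ⊢ (d | (((b ^ b) | 0) | 0))
(2) ((b ^ b) | 0)  =[or_false →]=  (b ^ b)    ⊢ (d | ((b ^ b) | 0))
(3) ((b ^ b) | 0)  =[or_false →]=  (b ^ b)    ⊢ cost 5, within 5

(d | (b ^ b))   [cost 5]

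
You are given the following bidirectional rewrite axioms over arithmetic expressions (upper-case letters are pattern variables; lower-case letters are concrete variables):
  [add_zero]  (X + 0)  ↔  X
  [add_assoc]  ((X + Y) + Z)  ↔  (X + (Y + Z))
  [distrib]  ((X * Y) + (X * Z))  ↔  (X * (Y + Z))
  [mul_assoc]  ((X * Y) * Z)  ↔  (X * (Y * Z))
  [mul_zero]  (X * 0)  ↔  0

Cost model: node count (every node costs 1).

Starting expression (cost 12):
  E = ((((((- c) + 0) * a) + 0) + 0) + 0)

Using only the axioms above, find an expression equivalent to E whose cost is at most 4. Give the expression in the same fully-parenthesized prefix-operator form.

(1) (((((- c) + 0) * a) + 0) + 0)  =[add_zero →]=  ((((- c) + 0) * a) + 0)    ⊢ (((((- c) + 0) * a) + 0) + 0)
(2) ((- c) + 0)  =[add_zero →]=  (- c)    ⊢ ((((- c) * a) + 0) + 0)
(3) ((((- c) * a) + 0) + 0)  =[add_zero →]=  (((- c) * a) + 0)
(4) (((- c) * a) + 0)  =[add_zero →]=  ((- c) * a)    ⊢ cost 4, within 4

((- c) * a)   [cost 4]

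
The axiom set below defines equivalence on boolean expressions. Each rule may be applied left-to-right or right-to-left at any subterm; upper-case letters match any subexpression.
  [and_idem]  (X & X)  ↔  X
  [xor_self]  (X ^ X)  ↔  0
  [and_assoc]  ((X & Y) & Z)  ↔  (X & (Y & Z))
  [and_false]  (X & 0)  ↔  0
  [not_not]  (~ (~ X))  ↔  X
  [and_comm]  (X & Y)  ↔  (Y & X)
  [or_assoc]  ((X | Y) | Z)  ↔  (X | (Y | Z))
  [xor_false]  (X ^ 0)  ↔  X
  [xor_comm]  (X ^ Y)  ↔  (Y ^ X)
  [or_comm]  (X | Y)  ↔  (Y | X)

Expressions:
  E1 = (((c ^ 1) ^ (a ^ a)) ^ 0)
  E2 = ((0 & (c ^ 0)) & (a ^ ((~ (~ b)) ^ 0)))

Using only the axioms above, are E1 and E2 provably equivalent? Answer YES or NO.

NO

All listed rules preserve value, hence provable equivalence implies equal values everywhere; look for a separating assignment.
a=0, b=0, c=0 gives E1 ↦ 1, E2 ↦ 0; values differ ⇒ not provably equivalent.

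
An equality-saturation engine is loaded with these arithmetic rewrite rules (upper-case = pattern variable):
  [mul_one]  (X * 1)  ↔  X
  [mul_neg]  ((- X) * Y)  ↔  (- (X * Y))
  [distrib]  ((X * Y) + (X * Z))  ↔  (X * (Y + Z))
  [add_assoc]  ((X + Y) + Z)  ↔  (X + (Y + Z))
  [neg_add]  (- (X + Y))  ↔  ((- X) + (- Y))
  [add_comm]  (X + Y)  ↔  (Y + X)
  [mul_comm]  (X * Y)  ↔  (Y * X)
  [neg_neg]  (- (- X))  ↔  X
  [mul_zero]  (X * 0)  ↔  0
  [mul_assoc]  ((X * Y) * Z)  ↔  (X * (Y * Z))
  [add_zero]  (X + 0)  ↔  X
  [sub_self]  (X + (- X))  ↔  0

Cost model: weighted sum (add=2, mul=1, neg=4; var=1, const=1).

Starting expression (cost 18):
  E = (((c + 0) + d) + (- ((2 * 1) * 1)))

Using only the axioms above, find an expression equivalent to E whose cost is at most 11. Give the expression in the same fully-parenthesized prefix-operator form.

1. [mul_one →] (2 * 1)  →  2;  E = (((c + 0) + d) + (- (2 * 1)))
2. [mul_one →] (2 * 1)  →  2;  E = (((c + 0) + d) + (- 2))
3. [add_zero →] (c + 0)  →  c;  cost 11 ≤ 11, done

((c + d) + (- 2))   [cost 11]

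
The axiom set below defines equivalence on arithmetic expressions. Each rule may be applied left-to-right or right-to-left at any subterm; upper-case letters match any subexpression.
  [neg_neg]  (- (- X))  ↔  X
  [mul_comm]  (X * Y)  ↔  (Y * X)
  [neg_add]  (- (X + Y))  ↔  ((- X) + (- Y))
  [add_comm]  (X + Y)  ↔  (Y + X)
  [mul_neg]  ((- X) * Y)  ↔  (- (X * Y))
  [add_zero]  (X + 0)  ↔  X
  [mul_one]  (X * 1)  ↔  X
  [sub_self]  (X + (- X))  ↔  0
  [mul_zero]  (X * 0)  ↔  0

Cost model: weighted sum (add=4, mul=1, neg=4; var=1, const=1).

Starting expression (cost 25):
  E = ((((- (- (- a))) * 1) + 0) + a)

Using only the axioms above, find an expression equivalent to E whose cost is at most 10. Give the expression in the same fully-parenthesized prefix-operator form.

1. [add_zero →] (((- (- (- a))) * 1) + 0)  →  ((- (- (- a))) * 1);  E = (((- (- (- a))) * 1) + a)
2. [neg_neg →] (- (- a))  →  a;  E = (((- a) * 1) + a)
3. [mul_one →] ((- a) * 1)  →  (- a);  cost 10 ≤ 10, done

((- a) + a)   [cost 10]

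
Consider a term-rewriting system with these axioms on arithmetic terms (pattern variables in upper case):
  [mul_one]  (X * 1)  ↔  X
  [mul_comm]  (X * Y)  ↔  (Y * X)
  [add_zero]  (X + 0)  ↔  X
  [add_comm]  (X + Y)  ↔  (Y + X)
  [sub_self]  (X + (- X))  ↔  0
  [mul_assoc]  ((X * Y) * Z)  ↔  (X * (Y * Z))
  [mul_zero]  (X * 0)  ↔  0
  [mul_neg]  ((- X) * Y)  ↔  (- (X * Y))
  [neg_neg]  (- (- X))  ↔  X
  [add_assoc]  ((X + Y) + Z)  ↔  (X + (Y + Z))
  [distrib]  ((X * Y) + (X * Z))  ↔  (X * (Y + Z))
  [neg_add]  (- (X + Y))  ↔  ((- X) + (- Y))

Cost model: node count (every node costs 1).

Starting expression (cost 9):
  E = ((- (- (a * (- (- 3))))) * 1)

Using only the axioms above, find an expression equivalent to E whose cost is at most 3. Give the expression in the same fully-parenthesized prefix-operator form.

(a * 3)   [cost 3]

(1) (- (- (a * (- (- 3)))))  =[neg_neg →]=  (a * (- (- 3)))    ⊢ ((a * (- (- 3))) * 1)
(2) (- (- 3))  =[neg_neg →]=  3    ⊢ ((a * 3) * 1)
(3) ((a * 3) * 1)  =[mul_one →]=  (a * 3)    ⊢ cost 3, within 3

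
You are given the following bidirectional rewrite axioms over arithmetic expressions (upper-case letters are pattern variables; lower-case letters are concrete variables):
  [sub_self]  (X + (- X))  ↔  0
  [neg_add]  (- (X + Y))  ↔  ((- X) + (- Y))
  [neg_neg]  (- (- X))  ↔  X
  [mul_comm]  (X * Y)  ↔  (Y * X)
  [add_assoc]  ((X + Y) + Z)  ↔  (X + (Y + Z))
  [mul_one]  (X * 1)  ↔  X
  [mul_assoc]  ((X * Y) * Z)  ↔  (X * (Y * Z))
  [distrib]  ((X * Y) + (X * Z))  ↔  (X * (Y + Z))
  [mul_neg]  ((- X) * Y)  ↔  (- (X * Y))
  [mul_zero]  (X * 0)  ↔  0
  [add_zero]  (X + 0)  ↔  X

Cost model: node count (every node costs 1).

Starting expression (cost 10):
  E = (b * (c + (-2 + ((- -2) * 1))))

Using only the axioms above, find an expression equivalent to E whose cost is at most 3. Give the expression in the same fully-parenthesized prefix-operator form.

step 1: mul_one (→) rewrites ((- -2) * 1) into (- -2), now (b * (c + (-2 + (- -2))))
step 2: sub_self (→) rewrites (-2 + (- -2)) into 0, now (b * (c + 0))
step 3: add_zero (→) rewrites (c + 0) into c, reaching cost 3 (bound 3)

(b * c)   [cost 3]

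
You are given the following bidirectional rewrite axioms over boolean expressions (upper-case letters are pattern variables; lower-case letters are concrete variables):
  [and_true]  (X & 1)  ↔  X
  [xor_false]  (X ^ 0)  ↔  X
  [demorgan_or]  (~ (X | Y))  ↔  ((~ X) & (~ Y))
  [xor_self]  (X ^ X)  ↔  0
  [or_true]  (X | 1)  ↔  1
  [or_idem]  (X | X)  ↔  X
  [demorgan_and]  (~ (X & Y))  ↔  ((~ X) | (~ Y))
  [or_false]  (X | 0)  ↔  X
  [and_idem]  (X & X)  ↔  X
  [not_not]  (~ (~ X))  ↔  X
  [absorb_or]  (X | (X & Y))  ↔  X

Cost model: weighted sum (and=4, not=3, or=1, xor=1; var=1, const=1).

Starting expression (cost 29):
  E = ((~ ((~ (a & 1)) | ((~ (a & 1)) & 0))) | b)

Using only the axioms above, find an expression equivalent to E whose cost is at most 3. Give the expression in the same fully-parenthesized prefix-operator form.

(a | b)   [cost 3]

1. [absorb_or →] ((~ (a & 1)) | ((~ (a & 1)) & 0))  →  (~ (a & 1));  E = ((~ (~ (a & 1))) | b)
2. [and_true →] (a & 1)  →  a;  E = ((~ (~ a)) | b)
3. [not_not →] (~ (~ a))  →  a;  cost 3 ≤ 3, done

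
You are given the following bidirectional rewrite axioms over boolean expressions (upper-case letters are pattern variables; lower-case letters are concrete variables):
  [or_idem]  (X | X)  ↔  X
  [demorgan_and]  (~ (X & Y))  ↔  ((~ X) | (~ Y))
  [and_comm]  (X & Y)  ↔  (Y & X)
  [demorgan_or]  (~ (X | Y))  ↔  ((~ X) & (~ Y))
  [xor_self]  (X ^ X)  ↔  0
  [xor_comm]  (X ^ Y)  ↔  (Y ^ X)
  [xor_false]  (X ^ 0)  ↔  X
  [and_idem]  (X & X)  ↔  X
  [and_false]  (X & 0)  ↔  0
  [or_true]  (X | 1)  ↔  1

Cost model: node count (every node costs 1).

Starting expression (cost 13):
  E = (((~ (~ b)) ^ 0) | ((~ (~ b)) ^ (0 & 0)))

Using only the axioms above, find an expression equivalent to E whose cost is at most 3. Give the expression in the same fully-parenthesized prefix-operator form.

(1) (0 & 0)  =[and_idem →]=  0    ⊢ (((~ (~ b)) ^ 0) | ((~ (~ b)) ^ 0))
(2) (((~ (~ b)) ^ 0) | ((~ (~ b)) ^ 0))  =[or_idem →]=  ((~ (~ b)) ^ 0)
(3) ((~ (~ b)) ^ 0)  =[xor_false →]=  (~ (~ b))    ⊢ cost 3, within 3

(~ (~ b))   [cost 3]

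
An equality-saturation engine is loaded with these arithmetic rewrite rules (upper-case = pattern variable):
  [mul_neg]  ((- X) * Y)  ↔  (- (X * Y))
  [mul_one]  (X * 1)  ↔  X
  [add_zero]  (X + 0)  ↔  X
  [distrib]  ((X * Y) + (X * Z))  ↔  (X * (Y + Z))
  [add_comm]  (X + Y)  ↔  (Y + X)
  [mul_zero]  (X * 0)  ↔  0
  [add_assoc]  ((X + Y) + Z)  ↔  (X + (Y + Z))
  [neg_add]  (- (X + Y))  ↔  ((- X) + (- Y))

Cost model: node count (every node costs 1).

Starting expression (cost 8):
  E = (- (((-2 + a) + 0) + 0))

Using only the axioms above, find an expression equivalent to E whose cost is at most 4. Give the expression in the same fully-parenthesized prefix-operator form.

(- (-2 + a))   [cost 4]

step 1: add_zero (→) rewrites ((-2 + a) + 0) into (-2 + a), now (- ((-2 + a) + 0))
step 2: add_zero (→) rewrites ((-2 + a) + 0) into (-2 + a), reaching cost 4 (bound 4)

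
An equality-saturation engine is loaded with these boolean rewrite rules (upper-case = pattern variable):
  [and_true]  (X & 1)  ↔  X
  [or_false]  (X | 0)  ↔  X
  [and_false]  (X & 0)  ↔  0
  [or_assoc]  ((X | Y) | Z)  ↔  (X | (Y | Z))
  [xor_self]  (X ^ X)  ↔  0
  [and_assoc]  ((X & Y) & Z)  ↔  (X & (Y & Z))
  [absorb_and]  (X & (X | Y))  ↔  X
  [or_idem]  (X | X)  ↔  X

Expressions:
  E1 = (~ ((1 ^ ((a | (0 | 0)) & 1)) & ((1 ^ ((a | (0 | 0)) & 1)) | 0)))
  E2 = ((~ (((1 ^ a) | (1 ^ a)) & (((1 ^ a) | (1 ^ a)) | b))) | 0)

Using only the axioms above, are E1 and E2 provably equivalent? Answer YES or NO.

1. [absorb_and →] ((1 ^ ((a | (0 | 0)) & 1)) & ((1 ^ ((a | (0 | 0)) & 1)) | 0))  →  (1 ^ ((a | (0 | 0)) & 1));  E1 = (~ (1 ^ ((a | (0 | 0)) & 1)))
2. [or_false →] (0 | 0)  →  0;  E1 = (~ (1 ^ ((a | 0) & 1)))
3. [and_true →] ((a | 0) & 1)  →  (a | 0);  E1 = (~ (1 ^ (a | 0)))
4. [or_false →] (a | 0)  →  a;  E1 = (~ (1 ^ a))
5. [or_idem ←] (1 ^ a)  →  ((1 ^ a) | (1 ^ a));  E1 = (~ ((1 ^ a) | (1 ^ a)))
6. [or_false ←] (~ ((1 ^ a) | (1 ^ a)))  →  ((~ ((1 ^ a) | (1 ^ a))) | 0)
7. [absorb_and ←] ((1 ^ a) | (1 ^ a))  →  (((1 ^ a) | (1 ^ a)) & (((1 ^ a) | (1 ^ a)) | b));  this is E2

YES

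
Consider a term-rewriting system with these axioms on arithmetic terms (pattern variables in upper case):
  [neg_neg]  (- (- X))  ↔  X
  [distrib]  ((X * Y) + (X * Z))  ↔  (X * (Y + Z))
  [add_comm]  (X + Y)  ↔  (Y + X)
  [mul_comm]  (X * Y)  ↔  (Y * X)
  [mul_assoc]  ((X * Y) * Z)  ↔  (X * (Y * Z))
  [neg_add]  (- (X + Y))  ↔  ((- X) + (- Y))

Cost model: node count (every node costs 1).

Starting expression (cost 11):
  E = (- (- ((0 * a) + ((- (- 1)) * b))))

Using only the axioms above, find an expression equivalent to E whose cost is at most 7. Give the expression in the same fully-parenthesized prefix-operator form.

((0 * a) + (1 * b))   [cost 7]

step 1: neg_neg (→) rewrites (- (- ((0 * a) + ((- (- 1)) * b)))) into ((0 * a) + ((- (- 1)) * b))
step 2: neg_neg (→) rewrites (- (- 1)) into 1, reaching cost 7 (bound 7)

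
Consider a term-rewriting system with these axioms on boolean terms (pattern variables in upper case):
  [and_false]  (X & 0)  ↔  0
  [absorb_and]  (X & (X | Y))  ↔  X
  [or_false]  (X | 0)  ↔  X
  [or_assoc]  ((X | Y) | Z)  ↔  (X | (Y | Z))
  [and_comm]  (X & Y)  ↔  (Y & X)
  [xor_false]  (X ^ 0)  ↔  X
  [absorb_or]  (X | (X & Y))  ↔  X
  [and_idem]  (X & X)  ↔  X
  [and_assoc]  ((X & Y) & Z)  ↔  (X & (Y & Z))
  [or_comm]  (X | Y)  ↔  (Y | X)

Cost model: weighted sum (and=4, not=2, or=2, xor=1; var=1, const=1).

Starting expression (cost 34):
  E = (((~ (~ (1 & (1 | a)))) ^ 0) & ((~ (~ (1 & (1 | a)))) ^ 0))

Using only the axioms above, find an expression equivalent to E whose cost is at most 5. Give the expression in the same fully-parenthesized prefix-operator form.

(1) (((~ (~ (1 & (1 | a)))) ^ 0) & ((~ (~ (1 & (1 | a)))) ^ 0))  =[and_idem →]=  ((~ (~ (1 & (1 | a)))) ^ 0)
(2) (1 & (1 | a))  =[absorb_and →]=  1    ⊢ ((~ (~ 1)) ^ 0)
(3) ((~ (~ 1)) ^ 0)  =[xor_false →]=  (~ (~ 1))    ⊢ cost 5, within 5

(~ (~ 1))   [cost 5]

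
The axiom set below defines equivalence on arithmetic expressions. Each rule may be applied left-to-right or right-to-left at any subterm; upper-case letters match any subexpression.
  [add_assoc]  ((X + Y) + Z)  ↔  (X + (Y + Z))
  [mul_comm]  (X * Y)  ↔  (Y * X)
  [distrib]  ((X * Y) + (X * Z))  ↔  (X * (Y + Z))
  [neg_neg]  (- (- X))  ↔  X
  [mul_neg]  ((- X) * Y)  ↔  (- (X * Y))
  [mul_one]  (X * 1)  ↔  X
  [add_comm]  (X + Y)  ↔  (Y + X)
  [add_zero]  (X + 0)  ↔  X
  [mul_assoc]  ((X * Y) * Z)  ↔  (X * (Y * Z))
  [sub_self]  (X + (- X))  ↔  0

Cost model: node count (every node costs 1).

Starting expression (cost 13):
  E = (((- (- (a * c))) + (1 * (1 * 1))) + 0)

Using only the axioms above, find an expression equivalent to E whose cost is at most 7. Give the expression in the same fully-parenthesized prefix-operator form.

1. [mul_one →] (1 * 1)  →  1;  E = (((- (- (a * c))) + (1 * 1)) + 0)
2. [neg_neg →] (- (- (a * c)))  →  (a * c);  E = (((a * c) + (1 * 1)) + 0)
3. [add_zero →] (((a * c) + (1 * 1)) + 0)  →  ((a * c) + (1 * 1));  cost 7 ≤ 7, done

((a * c) + (1 * 1))   [cost 7]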